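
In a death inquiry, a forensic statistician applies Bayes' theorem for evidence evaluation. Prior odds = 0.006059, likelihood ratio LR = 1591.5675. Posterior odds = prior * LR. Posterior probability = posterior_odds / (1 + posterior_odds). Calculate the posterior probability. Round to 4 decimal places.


Bayesian evidence evaluation:
Posterior odds = prior_odds * LR = 0.006059 * 1591.5675 = 9.643307
Posterior probability = posterior_odds / (1 + posterior_odds)
= 9.643307 / (1 + 9.643307)
= 9.643307 / 10.643307
= 0.9060

0.9060


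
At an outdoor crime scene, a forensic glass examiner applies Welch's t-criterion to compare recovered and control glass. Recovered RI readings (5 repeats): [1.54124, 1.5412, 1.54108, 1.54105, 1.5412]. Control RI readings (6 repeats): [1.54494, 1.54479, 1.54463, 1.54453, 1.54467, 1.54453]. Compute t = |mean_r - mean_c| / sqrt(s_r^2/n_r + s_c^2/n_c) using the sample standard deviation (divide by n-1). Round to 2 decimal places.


Welch's t-criterion for glass RI comparison:
Recovered mean = sum / n_r = 7.70577 / 5 = 1.541154
Control mean = sum / n_c = 9.26809 / 6 = 1.5446817
Recovered sample variance s_r^2 = 6.98e-09
Control sample variance s_c^2 = 2.54567e-08
Welch SE (unpooled) = sqrt(s_r^2/n_r + s_c^2/n_c) = sqrt(1.396e-09 + 4.24278e-09) = sqrt(5.63878e-09) = 7.50918e-05
|mean_r - mean_c| = 0.00352767
t = 0.00352767 / 7.50918e-05 = 46.98

46.98


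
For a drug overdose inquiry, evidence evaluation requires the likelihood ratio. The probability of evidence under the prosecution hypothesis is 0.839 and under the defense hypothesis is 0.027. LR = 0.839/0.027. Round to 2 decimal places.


Likelihood ratio calculation:
LR = P(E|Hp) / P(E|Hd)
LR = 0.839 / 0.027
LR = 31.07

31.07


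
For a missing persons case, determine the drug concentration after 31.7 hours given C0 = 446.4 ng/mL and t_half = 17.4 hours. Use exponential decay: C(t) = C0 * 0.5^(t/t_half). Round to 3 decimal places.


Drug concentration decay:
Number of half-lives = t / t_half = 31.7 / 17.4 = 1.821839
Decay factor = 0.5^1.821839 = 0.28286018
C(t) = 446.4 * 0.28286018 = 126.269 ng/mL

126.269


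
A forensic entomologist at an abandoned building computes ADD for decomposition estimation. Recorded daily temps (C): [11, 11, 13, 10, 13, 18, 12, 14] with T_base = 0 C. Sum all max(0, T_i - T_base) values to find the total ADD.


Computing ADD day by day:
Day 1: max(0, 11 - 0) = 11
Day 2: max(0, 11 - 0) = 11
Day 3: max(0, 13 - 0) = 13
Day 4: max(0, 10 - 0) = 10
Day 5: max(0, 13 - 0) = 13
Day 6: max(0, 18 - 0) = 18
Day 7: max(0, 12 - 0) = 12
Day 8: max(0, 14 - 0) = 14
Total ADD = 102

102


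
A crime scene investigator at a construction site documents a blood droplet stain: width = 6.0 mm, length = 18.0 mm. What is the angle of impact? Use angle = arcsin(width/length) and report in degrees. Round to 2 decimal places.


Blood spatter impact angle calculation:
width / length = 6.0 / 18.0 = 0.333333
angle = arcsin(0.333333)
angle = 19.47 degrees

19.47


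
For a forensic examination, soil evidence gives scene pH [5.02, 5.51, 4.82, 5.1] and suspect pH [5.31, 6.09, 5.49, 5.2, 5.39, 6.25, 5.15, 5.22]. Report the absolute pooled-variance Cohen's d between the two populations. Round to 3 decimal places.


Pooled-variance Cohen's d for soil pH comparison:
Scene mean = 20.45 / 4 = 5.1125
Suspect mean = 44.1 / 8 = 5.5125
Scene sample variance s_s^2 = 0.084092
Suspect sample variance s_c^2 = 0.178364
Pooled variance = ((n_s-1)*s_s^2 + (n_c-1)*s_c^2) / (n_s + n_c - 2) = 0.150082
Pooled SD = sqrt(0.150082) = 0.387404
Mean difference = -0.4
|d| = |-0.4| / 0.387404 = 1.033

1.033


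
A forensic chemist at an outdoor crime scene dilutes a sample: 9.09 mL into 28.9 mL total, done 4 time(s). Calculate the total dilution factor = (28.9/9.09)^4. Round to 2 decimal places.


Dilution factor calculation:
Single dilution = V_total / V_sample = 28.9 / 9.09 ≈ 3.179318
Number of dilutions = 4
Total DF = (28.9 / 9.09)^4 (full precision, rounded at the end) = 102.17

102.17


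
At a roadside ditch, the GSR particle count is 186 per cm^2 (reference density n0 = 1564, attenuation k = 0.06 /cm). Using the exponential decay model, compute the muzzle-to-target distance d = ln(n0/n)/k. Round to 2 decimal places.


GSR distance calculation:
n0/n = 1564 / 186 = 8.408602
ln(n0/n) = 2.129255
d = 2.129255 / 0.06 = 35.49 cm

35.49


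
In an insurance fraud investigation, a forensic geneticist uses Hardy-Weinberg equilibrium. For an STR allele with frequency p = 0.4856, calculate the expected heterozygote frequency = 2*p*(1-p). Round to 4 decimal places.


Hardy-Weinberg heterozygote frequency:
q = 1 - p = 1 - 0.4856 = 0.5144
2pq = 2 * 0.4856 * 0.5144 = 0.4996

0.4996


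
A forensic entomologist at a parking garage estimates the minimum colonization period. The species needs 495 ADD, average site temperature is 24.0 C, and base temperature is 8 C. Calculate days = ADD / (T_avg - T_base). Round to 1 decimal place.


Insect development time:
Effective temperature = avg_temp - T_base = 24.0 - 8 = 16.0 C
Days = ADD / effective_temp = 495 / 16.0 = 30.9 days

30.9


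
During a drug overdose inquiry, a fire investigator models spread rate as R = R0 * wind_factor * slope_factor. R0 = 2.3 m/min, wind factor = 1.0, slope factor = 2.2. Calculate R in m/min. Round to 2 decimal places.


Fire spread rate calculation:
R = R0 * wind_factor * slope_factor
= 2.3 * 1.0 * 2.2
= 2.3 * 2.2
= 5.06 m/min

5.06


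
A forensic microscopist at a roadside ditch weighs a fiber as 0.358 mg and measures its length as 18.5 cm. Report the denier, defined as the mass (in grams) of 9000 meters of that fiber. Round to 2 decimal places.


Denier calculation:
Mass in grams = 0.358 mg / 1000 = 0.000358 g
Length in meters = 18.5 cm / 100 = 0.185 m
Linear density = mass / length = 0.000358 / 0.185 = 0.00193514 g/m
Denier = (g/m) * 9000 = 0.00193514 * 9000 = 17.42

17.42


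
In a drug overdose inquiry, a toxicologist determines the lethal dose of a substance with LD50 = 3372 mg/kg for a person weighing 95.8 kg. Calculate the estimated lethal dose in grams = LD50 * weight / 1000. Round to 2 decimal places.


Lethal dose calculation:
Lethal dose = LD50 * body_weight / 1000
= 3372 * 95.8 / 1000
= 323037.6 / 1000
= 323.04 g

323.04


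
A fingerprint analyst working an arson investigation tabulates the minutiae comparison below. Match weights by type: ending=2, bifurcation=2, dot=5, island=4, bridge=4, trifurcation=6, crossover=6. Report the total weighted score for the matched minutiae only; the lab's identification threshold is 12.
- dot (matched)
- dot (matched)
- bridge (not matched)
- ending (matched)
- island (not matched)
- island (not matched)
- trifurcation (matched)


Weighted minutiae match score:
  dot: matched, +5 (running total 5)
  dot: matched, +5 (running total 10)
  bridge: not matched, +0
  ending: matched, +2 (running total 12)
  island: not matched, +0
  island: not matched, +0
  trifurcation: matched, +6 (running total 18)
Total score = 18
Threshold = 12; verdict = identification

18


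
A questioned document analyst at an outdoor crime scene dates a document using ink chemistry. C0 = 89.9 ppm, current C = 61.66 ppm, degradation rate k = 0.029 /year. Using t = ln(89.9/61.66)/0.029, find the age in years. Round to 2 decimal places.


Document age estimation:
C0/C = 89.9 / 61.66 = 1.457995
ln(C0/C) = 0.377062
t = 0.377062 / 0.029 = 13.00 years

13.00


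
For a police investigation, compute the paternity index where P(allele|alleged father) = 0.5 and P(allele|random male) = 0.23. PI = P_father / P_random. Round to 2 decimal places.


Paternity Index calculation:
PI = P(allele|father) / P(allele|random)
PI = 0.5 / 0.23
PI = 2.17

2.17


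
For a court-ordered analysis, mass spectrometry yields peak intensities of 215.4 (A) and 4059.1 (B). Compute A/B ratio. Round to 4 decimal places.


Spectral peak ratio:
Peak A = 215.4 counts
Peak B = 4059.1 counts
Ratio = 215.4 / 4059.1 = 0.0531

0.0531


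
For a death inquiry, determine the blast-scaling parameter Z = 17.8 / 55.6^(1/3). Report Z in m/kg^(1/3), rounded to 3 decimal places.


Scaled distance calculation:
W^(1/3) = 55.6^(1/3) = 3.816731
Z = R / W^(1/3) = 17.8 / 3.816731
Z = 4.664 m/kg^(1/3)

4.664


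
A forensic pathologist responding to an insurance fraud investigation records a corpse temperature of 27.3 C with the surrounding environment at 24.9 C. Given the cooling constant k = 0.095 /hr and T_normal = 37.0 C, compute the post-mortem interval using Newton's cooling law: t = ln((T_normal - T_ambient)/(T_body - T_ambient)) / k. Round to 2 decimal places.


Using Newton's law of cooling:
t = ln((T_normal - T_ambient) / (T_body - T_ambient)) / k
T_normal - T_ambient = 12.1
T_body - T_ambient = 2.4
Ratio = 5.041667
ln(ratio) = 1.617737
t = 1.617737 / 0.095 = 17.03 hours

17.03


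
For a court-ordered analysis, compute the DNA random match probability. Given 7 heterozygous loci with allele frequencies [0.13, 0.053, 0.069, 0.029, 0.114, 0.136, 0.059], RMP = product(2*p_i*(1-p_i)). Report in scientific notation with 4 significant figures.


Computing RMP for 7 loci:
Locus 1: 2 * 0.13 * 0.87 = 0.2262
Locus 2: 2 * 0.053 * 0.947 = 0.100382
Locus 3: 2 * 0.069 * 0.931 = 0.128478
Locus 4: 2 * 0.029 * 0.971 = 0.056318
Locus 5: 2 * 0.114 * 0.886 = 0.202008
Locus 6: 2 * 0.136 * 0.864 = 0.235008
Locus 7: 2 * 0.059 * 0.941 = 0.111038
RMP = 8.661e-07

8.661e-07


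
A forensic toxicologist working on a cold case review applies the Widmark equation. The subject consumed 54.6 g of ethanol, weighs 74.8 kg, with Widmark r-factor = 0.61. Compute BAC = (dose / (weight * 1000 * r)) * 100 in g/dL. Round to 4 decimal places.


Applying the Widmark formula:
BAC = (dose_g / (body_wt * 1000 * r)) * 100
Denominator = 74.8 * 1000 * 0.61 = 45628
BAC = (54.6 / 45628) * 100
BAC = 0.1197 g/dL

0.1197


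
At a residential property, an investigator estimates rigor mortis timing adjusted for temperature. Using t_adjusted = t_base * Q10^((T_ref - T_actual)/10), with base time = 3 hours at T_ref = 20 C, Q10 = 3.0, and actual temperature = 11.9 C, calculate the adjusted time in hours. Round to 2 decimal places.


Rigor mortis time adjustment:
Exponent = (T_ref - T_actual) / 10 = (20 - 11.9) / 10 = 0.81
Q10 factor = 3.0^0.81 = 2.43483
t_adjusted = 3 * 2.43483 = 7.30 hours

7.30


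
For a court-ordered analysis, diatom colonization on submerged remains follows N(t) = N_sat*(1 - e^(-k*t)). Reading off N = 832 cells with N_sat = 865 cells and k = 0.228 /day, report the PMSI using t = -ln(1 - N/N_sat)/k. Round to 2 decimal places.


PMSI from diatom colonization curve:
N / N_sat = 832 / 865 = 0.96185
1 - N/N_sat = 0.03815
ln(1 - N/N_sat) = -3.26623
t = -ln(1 - N/N_sat) / k = -(-3.26623) / 0.228 = 14.33 days

14.33


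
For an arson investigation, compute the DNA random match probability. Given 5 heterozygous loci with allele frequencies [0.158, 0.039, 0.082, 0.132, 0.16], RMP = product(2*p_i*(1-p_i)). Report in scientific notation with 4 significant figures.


Computing RMP for 5 loci:
Locus 1: 2 * 0.158 * 0.842 = 0.266072
Locus 2: 2 * 0.039 * 0.961 = 0.074958
Locus 3: 2 * 0.082 * 0.918 = 0.150552
Locus 4: 2 * 0.132 * 0.868 = 0.229152
Locus 5: 2 * 0.16 * 0.84 = 0.2688
RMP = 1.850e-04

1.850e-04


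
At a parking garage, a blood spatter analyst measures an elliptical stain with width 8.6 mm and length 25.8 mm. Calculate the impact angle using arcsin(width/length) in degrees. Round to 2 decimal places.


Blood spatter impact angle calculation:
width / length = 8.6 / 25.8 = 0.333333
angle = arcsin(0.333333)
angle = 19.47 degrees

19.47


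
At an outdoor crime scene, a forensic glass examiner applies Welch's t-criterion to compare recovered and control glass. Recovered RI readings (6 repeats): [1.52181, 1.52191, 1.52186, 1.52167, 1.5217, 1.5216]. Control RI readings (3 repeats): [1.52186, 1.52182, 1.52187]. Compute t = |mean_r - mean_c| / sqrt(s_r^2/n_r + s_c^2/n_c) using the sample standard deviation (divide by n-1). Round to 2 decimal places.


Welch's t-criterion for glass RI comparison:
Recovered mean = sum / n_r = 9.13055 / 6 = 1.5217583
Control mean = sum / n_c = 4.56555 / 3 = 1.52185
Recovered sample variance s_r^2 = 1.44567e-08
Control sample variance s_c^2 = 7e-10
Welch SE (unpooled) = sqrt(s_r^2/n_r + s_c^2/n_c) = sqrt(2.40944e-09 + 2.33333e-10) = sqrt(2.64277e-09) = 5.14079e-05
|mean_r - mean_c| = 9.16667e-05
t = 9.16667e-05 / 5.14079e-05 = 1.78

1.78


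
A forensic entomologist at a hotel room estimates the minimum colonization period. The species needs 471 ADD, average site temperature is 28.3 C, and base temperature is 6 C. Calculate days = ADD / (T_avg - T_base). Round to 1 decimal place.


Insect development time:
Effective temperature = avg_temp - T_base = 28.3 - 6 = 22.3 C
Days = ADD / effective_temp = 471 / 22.3 = 21.1 days

21.1


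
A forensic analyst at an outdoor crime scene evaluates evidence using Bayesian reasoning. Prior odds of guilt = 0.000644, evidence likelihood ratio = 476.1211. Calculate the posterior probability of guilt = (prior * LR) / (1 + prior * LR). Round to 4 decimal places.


Bayesian evidence evaluation:
Posterior odds = prior_odds * LR = 0.000644 * 476.1211 = 0.306622
Posterior probability = posterior_odds / (1 + posterior_odds)
= 0.306622 / (1 + 0.306622)
= 0.306622 / 1.306622
= 0.2347

0.2347


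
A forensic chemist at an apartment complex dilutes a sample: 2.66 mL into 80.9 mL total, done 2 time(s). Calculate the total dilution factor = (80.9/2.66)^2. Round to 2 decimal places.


Dilution factor calculation:
Single dilution = V_total / V_sample = 80.9 / 2.66 ≈ 30.413534
Number of dilutions = 2
Total DF = (80.9 / 2.66)^2 (full precision, rounded at the end) = 924.98

924.98


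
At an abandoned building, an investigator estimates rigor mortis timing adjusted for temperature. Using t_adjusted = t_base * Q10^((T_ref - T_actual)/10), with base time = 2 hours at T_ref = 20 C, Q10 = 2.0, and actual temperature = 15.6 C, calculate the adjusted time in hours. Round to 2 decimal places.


Rigor mortis time adjustment:
Exponent = (T_ref - T_actual) / 10 = (20 - 15.6) / 10 = 0.44
Q10 factor = 2.0^0.44 = 1.3566
t_adjusted = 2 * 1.3566 = 2.71 hours

2.71


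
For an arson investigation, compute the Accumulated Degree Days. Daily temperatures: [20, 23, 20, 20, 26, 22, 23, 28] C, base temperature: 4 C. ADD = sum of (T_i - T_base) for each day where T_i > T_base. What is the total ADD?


Computing ADD day by day:
Day 1: max(0, 20 - 4) = 16
Day 2: max(0, 23 - 4) = 19
Day 3: max(0, 20 - 4) = 16
Day 4: max(0, 20 - 4) = 16
Day 5: max(0, 26 - 4) = 22
Day 6: max(0, 22 - 4) = 18
Day 7: max(0, 23 - 4) = 19
Day 8: max(0, 28 - 4) = 24
Total ADD = 150

150


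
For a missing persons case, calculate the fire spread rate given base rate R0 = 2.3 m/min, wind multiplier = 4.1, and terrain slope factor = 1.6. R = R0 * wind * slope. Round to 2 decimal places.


Fire spread rate calculation:
R = R0 * wind_factor * slope_factor
= 2.3 * 4.1 * 1.6
= 9.43 * 1.6
= 15.09 m/min

15.09


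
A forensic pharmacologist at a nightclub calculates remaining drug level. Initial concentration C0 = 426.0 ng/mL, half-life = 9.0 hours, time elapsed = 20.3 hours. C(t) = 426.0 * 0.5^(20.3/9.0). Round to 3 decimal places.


Drug concentration decay:
Number of half-lives = t / t_half = 20.3 / 9.0 = 2.255556
Decay factor = 0.5^2.255556 = 0.20941606
C(t) = 426.0 * 0.20941606 = 89.211 ng/mL

89.211


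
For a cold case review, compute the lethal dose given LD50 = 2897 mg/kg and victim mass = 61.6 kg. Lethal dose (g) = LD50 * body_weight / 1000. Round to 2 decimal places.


Lethal dose calculation:
Lethal dose = LD50 * body_weight / 1000
= 2897 * 61.6 / 1000
= 178455.2 / 1000
= 178.46 g

178.46


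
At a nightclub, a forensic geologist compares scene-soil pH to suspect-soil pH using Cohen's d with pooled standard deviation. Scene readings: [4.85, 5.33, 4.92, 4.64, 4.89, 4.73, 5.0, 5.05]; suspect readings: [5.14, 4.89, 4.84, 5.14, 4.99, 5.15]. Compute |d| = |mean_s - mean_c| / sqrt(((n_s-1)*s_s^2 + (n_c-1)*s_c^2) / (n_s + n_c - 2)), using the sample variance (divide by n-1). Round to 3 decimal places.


Pooled-variance Cohen's d for soil pH comparison:
Scene mean = 39.41 / 8 = 4.92625
Suspect mean = 30.15 / 6 = 5.025
Scene sample variance s_s^2 = 0.044484
Suspect sample variance s_c^2 = 0.01915
Pooled variance = ((n_s-1)*s_s^2 + (n_c-1)*s_c^2) / (n_s + n_c - 2) = 0.033928
Pooled SD = sqrt(0.033928) = 0.184196
Mean difference = -0.09875
|d| = |-0.09875| / 0.184196 = 0.536

0.536


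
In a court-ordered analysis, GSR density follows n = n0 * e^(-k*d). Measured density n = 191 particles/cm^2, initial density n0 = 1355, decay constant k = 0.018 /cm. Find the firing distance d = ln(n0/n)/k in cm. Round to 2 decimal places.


GSR distance calculation:
n0/n = 1355 / 191 = 7.094241
ln(n0/n) = 1.959283
d = 1.959283 / 0.018 = 108.85 cm

108.85


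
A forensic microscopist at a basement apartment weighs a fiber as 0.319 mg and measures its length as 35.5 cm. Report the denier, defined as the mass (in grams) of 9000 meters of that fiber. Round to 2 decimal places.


Denier calculation:
Mass in grams = 0.319 mg / 1000 = 0.000319 g
Length in meters = 35.5 cm / 100 = 0.355 m
Linear density = mass / length = 0.000319 / 0.355 = 0.00089859 g/m
Denier = (g/m) * 9000 = 0.00089859 * 9000 = 8.09

8.09


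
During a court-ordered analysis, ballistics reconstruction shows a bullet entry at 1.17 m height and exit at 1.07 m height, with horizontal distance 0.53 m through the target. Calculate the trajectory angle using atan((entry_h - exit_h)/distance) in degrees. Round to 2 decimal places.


Bullet trajectory angle:
Height difference = 1.17 - 1.07 = 0.1 m
angle = atan(0.1 / 0.53)
angle = atan(0.188679)
angle = 10.68 degrees

10.68


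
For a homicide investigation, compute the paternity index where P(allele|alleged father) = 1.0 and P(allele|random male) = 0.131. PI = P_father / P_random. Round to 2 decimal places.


Paternity Index calculation:
PI = P(allele|father) / P(allele|random)
PI = 1.0 / 0.131
PI = 7.63

7.63


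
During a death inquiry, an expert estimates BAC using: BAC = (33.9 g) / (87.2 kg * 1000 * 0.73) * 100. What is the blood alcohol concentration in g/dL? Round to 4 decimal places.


Applying the Widmark formula:
BAC = (dose_g / (body_wt * 1000 * r)) * 100
Denominator = 87.2 * 1000 * 0.73 = 63656
BAC = (33.9 / 63656) * 100
BAC = 0.0533 g/dL

0.0533


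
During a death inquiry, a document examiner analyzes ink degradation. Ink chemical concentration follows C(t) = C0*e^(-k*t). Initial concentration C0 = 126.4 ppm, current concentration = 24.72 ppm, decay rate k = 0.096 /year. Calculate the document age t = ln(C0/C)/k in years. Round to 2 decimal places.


Document age estimation:
C0/C = 126.4 / 24.72 = 5.113269
ln(C0/C) = 1.631839
t = 1.631839 / 0.096 = 17.00 years

17.00


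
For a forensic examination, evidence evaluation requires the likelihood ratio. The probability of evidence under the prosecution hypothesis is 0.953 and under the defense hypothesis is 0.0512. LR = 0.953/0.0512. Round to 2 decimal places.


Likelihood ratio calculation:
LR = P(E|Hp) / P(E|Hd)
LR = 0.953 / 0.0512
LR = 18.61

18.61


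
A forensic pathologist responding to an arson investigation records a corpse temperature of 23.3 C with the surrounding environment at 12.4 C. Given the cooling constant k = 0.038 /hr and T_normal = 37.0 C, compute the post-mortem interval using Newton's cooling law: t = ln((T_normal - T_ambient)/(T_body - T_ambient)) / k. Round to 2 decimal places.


Using Newton's law of cooling:
t = ln((T_normal - T_ambient) / (T_body - T_ambient)) / k
T_normal - T_ambient = 24.6
T_body - T_ambient = 10.9
Ratio = 2.256881
ln(ratio) = 0.813984
t = 0.813984 / 0.038 = 21.42 hours

21.42


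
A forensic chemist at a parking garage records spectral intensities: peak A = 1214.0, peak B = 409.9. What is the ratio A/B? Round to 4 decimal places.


Spectral peak ratio:
Peak A = 1214.0 counts
Peak B = 409.9 counts
Ratio = 1214.0 / 409.9 = 2.9617

2.9617


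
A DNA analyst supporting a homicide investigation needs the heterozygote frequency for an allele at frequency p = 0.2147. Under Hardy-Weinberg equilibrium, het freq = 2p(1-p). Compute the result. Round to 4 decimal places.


Hardy-Weinberg heterozygote frequency:
q = 1 - p = 1 - 0.2147 = 0.7853
2pq = 2 * 0.2147 * 0.7853 = 0.3372

0.3372


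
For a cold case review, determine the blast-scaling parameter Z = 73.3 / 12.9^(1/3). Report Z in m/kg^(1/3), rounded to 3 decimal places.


Scaled distance calculation:
W^(1/3) = 12.9^(1/3) = 2.34529
Z = R / W^(1/3) = 73.3 / 2.34529
Z = 31.254 m/kg^(1/3)

31.254


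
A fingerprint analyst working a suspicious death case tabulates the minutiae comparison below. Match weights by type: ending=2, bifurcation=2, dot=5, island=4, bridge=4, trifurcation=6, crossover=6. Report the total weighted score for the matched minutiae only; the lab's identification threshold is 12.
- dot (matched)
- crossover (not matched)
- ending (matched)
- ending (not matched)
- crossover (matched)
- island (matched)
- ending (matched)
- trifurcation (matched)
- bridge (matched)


Weighted minutiae match score:
  dot: matched, +5 (running total 5)
  crossover: not matched, +0
  ending: matched, +2 (running total 7)
  ending: not matched, +0
  crossover: matched, +6 (running total 13)
  island: matched, +4 (running total 17)
  ending: matched, +2 (running total 19)
  trifurcation: matched, +6 (running total 25)
  bridge: matched, +4 (running total 29)
Total score = 29
Threshold = 12; verdict = identification

29


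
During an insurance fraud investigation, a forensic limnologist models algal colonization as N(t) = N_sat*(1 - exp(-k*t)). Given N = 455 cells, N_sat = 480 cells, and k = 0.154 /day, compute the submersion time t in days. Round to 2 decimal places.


PMSI from diatom colonization curve:
N / N_sat = 455 / 480 = 0.947917
1 - N/N_sat = 0.052083
ln(1 - N/N_sat) = -2.954917
t = -ln(1 - N/N_sat) / k = -(-2.954917) / 0.154 = 19.19 days

19.19


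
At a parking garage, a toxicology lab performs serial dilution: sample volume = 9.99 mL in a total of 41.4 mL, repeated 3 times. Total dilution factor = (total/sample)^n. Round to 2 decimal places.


Dilution factor calculation:
Single dilution = V_total / V_sample = 41.4 / 9.99 ≈ 4.144144
Number of dilutions = 3
Total DF = (41.4 / 9.99)^3 (full precision, rounded at the end) = 71.17

71.17


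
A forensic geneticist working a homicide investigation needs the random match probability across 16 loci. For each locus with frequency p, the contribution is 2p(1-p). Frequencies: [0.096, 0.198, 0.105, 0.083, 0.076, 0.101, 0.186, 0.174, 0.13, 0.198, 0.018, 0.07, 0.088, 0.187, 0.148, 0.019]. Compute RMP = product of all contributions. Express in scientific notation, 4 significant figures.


Computing RMP for 16 loci:
Locus 1: 2 * 0.096 * 0.904 = 0.173568
Locus 2: 2 * 0.198 * 0.802 = 0.317592
Locus 3: 2 * 0.105 * 0.895 = 0.18795
Locus 4: 2 * 0.083 * 0.917 = 0.152222
Locus 5: 2 * 0.076 * 0.924 = 0.140448
Locus 6: 2 * 0.101 * 0.899 = 0.181598
Locus 7: 2 * 0.186 * 0.814 = 0.302808
Locus 8: 2 * 0.174 * 0.826 = 0.287448
Locus 9: 2 * 0.13 * 0.87 = 0.2262
Locus 10: 2 * 0.198 * 0.802 = 0.317592
Locus 11: 2 * 0.018 * 0.982 = 0.035352
Locus 12: 2 * 0.07 * 0.93 = 0.1302
Locus 13: 2 * 0.088 * 0.912 = 0.160512
Locus 14: 2 * 0.187 * 0.813 = 0.304062
Locus 15: 2 * 0.148 * 0.852 = 0.252192
Locus 16: 2 * 0.019 * 0.981 = 0.037278
RMP = 5.312e-13

5.312e-13


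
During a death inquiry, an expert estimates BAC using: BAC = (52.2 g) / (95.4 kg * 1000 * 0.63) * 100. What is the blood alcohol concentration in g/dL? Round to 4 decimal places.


Applying the Widmark formula:
BAC = (dose_g / (body_wt * 1000 * r)) * 100
Denominator = 95.4 * 1000 * 0.63 = 60102
BAC = (52.2 / 60102) * 100
BAC = 0.0869 g/dL

0.0869


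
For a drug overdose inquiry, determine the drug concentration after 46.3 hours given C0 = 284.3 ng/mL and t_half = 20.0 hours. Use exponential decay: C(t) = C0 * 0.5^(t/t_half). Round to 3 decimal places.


Drug concentration decay:
Number of half-lives = t / t_half = 46.3 / 20.0 = 2.315
Decay factor = 0.5^2.315 = 0.20096275
C(t) = 284.3 * 0.20096275 = 57.134 ng/mL

57.134


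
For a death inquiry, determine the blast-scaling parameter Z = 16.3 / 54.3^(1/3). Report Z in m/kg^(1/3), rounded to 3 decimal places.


Scaled distance calculation:
W^(1/3) = 54.3^(1/3) = 3.78675
Z = R / W^(1/3) = 16.3 / 3.78675
Z = 4.304 m/kg^(1/3)

4.304


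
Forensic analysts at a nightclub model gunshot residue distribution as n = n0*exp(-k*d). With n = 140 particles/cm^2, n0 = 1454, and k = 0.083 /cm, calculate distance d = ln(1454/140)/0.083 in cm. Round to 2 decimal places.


GSR distance calculation:
n0/n = 1454 / 140 = 10.385714
ln(n0/n) = 2.340431
d = 2.340431 / 0.083 = 28.20 cm

28.20


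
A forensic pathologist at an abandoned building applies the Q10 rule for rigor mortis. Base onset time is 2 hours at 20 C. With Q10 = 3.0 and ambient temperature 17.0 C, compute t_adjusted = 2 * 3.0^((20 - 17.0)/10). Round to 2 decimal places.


Rigor mortis time adjustment:
Exponent = (T_ref - T_actual) / 10 = (20 - 17.0) / 10 = 0.3
Q10 factor = 3.0^0.3 = 1.39039
t_adjusted = 2 * 1.39039 = 2.78 hours

2.78


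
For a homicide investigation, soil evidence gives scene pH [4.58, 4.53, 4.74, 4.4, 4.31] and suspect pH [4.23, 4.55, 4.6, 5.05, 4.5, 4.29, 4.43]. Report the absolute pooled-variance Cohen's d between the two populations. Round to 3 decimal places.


Pooled-variance Cohen's d for soil pH comparison:
Scene mean = 22.56 / 5 = 4.512
Suspect mean = 31.65 / 7 = 4.521429
Scene sample variance s_s^2 = 0.02757
Suspect sample variance s_c^2 = 0.072281
Pooled variance = ((n_s-1)*s_s^2 + (n_c-1)*s_c^2) / (n_s + n_c - 2) = 0.054397
Pooled SD = sqrt(0.054397) = 0.233232
Mean difference = -0.009429
|d| = |-0.009429| / 0.233232 = 0.040

0.040


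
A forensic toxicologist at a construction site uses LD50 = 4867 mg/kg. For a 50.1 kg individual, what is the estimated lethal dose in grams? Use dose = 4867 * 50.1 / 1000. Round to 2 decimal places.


Lethal dose calculation:
Lethal dose = LD50 * body_weight / 1000
= 4867 * 50.1 / 1000
= 243836.7 / 1000
= 243.84 g

243.84


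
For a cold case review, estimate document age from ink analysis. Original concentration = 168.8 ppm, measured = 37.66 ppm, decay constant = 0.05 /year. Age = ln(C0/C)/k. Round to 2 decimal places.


Document age estimation:
C0/C = 168.8 / 37.66 = 4.482209
ln(C0/C) = 1.500116
t = 1.500116 / 0.05 = 30.00 years

30.00


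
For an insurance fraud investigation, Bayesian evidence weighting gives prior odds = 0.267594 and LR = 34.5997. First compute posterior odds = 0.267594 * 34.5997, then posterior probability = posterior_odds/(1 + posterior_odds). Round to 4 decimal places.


Bayesian evidence evaluation:
Posterior odds = prior_odds * LR = 0.267594 * 34.5997 = 9.258672
Posterior probability = posterior_odds / (1 + posterior_odds)
= 9.258672 / (1 + 9.258672)
= 9.258672 / 10.258672
= 0.9025

0.9025


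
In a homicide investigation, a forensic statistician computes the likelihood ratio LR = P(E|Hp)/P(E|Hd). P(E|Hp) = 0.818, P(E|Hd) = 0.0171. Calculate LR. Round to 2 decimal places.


Likelihood ratio calculation:
LR = P(E|Hp) / P(E|Hd)
LR = 0.818 / 0.0171
LR = 47.84

47.84


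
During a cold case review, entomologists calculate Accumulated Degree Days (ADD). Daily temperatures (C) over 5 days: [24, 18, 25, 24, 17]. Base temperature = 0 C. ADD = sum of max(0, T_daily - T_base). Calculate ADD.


Computing ADD day by day:
Day 1: max(0, 24 - 0) = 24
Day 2: max(0, 18 - 0) = 18
Day 3: max(0, 25 - 0) = 25
Day 4: max(0, 24 - 0) = 24
Day 5: max(0, 17 - 0) = 17
Total ADD = 108

108


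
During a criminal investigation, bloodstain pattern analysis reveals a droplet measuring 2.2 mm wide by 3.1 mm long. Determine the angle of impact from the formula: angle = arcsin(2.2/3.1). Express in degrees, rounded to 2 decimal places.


Blood spatter impact angle calculation:
width / length = 2.2 / 3.1 = 0.709677
angle = arcsin(0.709677)
angle = 45.21 degrees

45.21


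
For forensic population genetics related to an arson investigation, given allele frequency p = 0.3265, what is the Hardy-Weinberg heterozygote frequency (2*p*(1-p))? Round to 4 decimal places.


Hardy-Weinberg heterozygote frequency:
q = 1 - p = 1 - 0.3265 = 0.6735
2pq = 2 * 0.3265 * 0.6735 = 0.4398

0.4398


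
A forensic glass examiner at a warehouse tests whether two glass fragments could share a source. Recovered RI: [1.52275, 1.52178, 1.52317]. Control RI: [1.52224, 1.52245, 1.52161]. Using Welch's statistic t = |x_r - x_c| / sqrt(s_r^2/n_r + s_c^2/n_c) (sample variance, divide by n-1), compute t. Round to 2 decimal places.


Welch's t-criterion for glass RI comparison:
Recovered mean = sum / n_r = 4.5677 / 3 = 1.5225667
Control mean = sum / n_c = 4.5663 / 3 = 1.5221
Recovered sample variance s_r^2 = 5.08233e-07
Control sample variance s_c^2 = 1.911e-07
Welch SE (unpooled) = sqrt(s_r^2/n_r + s_c^2/n_c) = sqrt(1.69411e-07 + 6.37e-08) = sqrt(2.33111e-07) = 0.000482816
|mean_r - mean_c| = 0.000466667
t = 0.000466667 / 0.000482816 = 0.97

0.97


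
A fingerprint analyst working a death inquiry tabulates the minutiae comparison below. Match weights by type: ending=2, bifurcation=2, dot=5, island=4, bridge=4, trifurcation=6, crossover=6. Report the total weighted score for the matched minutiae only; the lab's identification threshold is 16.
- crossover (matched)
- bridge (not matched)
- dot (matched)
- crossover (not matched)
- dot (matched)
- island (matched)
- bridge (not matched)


Weighted minutiae match score:
  crossover: matched, +6 (running total 6)
  bridge: not matched, +0
  dot: matched, +5 (running total 11)
  crossover: not matched, +0
  dot: matched, +5 (running total 16)
  island: matched, +4 (running total 20)
  bridge: not matched, +0
Total score = 20
Threshold = 16; verdict = identification

20


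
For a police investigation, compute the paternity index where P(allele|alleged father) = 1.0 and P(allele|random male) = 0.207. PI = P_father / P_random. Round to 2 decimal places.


Paternity Index calculation:
PI = P(allele|father) / P(allele|random)
PI = 1.0 / 0.207
PI = 4.83

4.83


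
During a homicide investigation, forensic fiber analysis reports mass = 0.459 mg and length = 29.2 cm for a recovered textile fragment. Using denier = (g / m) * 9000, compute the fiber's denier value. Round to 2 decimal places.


Denier calculation:
Mass in grams = 0.459 mg / 1000 = 0.000459 g
Length in meters = 29.2 cm / 100 = 0.292 m
Linear density = mass / length = 0.000459 / 0.292 = 0.00157192 g/m
Denier = (g/m) * 9000 = 0.00157192 * 9000 = 14.15

14.15


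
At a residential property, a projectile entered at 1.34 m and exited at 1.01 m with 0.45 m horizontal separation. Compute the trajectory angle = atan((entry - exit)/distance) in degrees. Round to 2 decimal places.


Bullet trajectory angle:
Height difference = 1.34 - 1.01 = 0.33 m
angle = atan(0.33 / 0.45)
angle = atan(0.733333)
angle = 36.25 degrees

36.25


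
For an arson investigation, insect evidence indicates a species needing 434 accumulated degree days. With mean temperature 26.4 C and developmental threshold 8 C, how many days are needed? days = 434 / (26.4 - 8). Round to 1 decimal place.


Insect development time:
Effective temperature = avg_temp - T_base = 26.4 - 8 = 18.4 C
Days = ADD / effective_temp = 434 / 18.4 = 23.6 days

23.6


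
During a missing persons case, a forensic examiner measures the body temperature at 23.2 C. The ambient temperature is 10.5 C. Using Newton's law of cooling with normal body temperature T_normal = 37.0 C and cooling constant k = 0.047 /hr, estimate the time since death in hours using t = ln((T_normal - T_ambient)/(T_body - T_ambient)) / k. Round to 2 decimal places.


Using Newton's law of cooling:
t = ln((T_normal - T_ambient) / (T_body - T_ambient)) / k
T_normal - T_ambient = 26.5
T_body - T_ambient = 12.7
Ratio = 2.086614
ln(ratio) = 0.735543
t = 0.735543 / 0.047 = 15.65 hours

15.65


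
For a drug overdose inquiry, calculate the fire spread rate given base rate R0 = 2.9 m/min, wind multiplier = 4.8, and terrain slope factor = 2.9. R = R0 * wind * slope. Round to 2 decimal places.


Fire spread rate calculation:
R = R0 * wind_factor * slope_factor
= 2.9 * 4.8 * 2.9
= 13.92 * 2.9
= 40.37 m/min

40.37


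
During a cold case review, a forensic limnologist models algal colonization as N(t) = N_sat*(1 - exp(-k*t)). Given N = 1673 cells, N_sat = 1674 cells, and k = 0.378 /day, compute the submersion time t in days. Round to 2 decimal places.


PMSI from diatom colonization curve:
N / N_sat = 1673 / 1674 = 0.999403
1 - N/N_sat = 0.000597
ln(1 - N/N_sat) = -7.423593
t = -ln(1 - N/N_sat) / k = -(-7.423593) / 0.378 = 19.64 days

19.64


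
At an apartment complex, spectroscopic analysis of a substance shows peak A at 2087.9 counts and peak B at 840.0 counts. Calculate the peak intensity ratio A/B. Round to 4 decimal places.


Spectral peak ratio:
Peak A = 2087.9 counts
Peak B = 840.0 counts
Ratio = 2087.9 / 840.0 = 2.4856

2.4856


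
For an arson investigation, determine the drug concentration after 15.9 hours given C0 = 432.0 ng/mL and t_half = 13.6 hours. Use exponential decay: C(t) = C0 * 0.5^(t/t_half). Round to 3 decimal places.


Drug concentration decay:
Number of half-lives = t / t_half = 15.9 / 13.6 = 1.169118
Decay factor = 0.5^1.169118 = 0.44469312
C(t) = 432.0 * 0.44469312 = 192.107 ng/mL

192.107


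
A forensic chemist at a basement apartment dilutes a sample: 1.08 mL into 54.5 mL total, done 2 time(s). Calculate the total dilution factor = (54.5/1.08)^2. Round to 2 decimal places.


Dilution factor calculation:
Single dilution = V_total / V_sample = 54.5 / 1.08 ≈ 50.462963
Number of dilutions = 2
Total DF = (54.5 / 1.08)^2 (full precision, rounded at the end) = 2546.51

2546.51


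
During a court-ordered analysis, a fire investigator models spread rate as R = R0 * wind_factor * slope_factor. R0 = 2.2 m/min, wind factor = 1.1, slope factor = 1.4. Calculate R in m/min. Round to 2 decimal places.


Fire spread rate calculation:
R = R0 * wind_factor * slope_factor
= 2.2 * 1.1 * 1.4
= 2.42 * 1.4
= 3.39 m/min

3.39


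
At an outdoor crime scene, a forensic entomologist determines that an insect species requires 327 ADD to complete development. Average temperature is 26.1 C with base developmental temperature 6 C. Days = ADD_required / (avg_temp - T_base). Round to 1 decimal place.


Insect development time:
Effective temperature = avg_temp - T_base = 26.1 - 6 = 20.1 C
Days = ADD / effective_temp = 327 / 20.1 = 16.3 days

16.3


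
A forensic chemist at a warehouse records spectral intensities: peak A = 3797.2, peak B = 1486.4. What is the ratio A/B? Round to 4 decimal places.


Spectral peak ratio:
Peak A = 3797.2 counts
Peak B = 1486.4 counts
Ratio = 3797.2 / 1486.4 = 2.5546

2.5546


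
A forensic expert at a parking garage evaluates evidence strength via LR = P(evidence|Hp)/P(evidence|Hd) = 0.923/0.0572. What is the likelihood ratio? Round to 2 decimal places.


Likelihood ratio calculation:
LR = P(E|Hp) / P(E|Hd)
LR = 0.923 / 0.0572
LR = 16.14

16.14


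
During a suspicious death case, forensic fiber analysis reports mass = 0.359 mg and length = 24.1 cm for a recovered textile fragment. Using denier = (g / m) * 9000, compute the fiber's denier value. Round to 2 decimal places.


Denier calculation:
Mass in grams = 0.359 mg / 1000 = 0.000359 g
Length in meters = 24.1 cm / 100 = 0.241 m
Linear density = mass / length = 0.000359 / 0.241 = 0.00148963 g/m
Denier = (g/m) * 9000 = 0.00148963 * 9000 = 13.41

13.41


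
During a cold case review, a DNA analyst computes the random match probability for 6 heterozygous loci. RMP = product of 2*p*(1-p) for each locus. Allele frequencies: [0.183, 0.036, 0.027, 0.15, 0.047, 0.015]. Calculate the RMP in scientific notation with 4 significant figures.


Computing RMP for 6 loci:
Locus 1: 2 * 0.183 * 0.817 = 0.299022
Locus 2: 2 * 0.036 * 0.964 = 0.069408
Locus 3: 2 * 0.027 * 0.973 = 0.052542
Locus 4: 2 * 0.15 * 0.85 = 0.255
Locus 5: 2 * 0.047 * 0.953 = 0.089582
Locus 6: 2 * 0.015 * 0.985 = 0.02955
RMP = 7.361e-07

7.361e-07


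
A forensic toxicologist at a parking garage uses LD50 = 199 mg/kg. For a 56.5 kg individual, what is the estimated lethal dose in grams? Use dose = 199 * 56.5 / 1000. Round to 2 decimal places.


Lethal dose calculation:
Lethal dose = LD50 * body_weight / 1000
= 199 * 56.5 / 1000
= 11243.5 / 1000
= 11.24 g

11.24


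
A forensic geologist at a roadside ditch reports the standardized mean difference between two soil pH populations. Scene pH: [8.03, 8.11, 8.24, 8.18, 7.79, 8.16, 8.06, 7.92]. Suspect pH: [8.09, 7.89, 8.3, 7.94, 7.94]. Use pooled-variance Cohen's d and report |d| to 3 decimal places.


Pooled-variance Cohen's d for soil pH comparison:
Scene mean = 64.49 / 8 = 8.06125
Suspect mean = 40.16 / 5 = 8.032
Scene sample variance s_s^2 = 0.021813
Suspect sample variance s_c^2 = 0.02807
Pooled variance = ((n_s-1)*s_s^2 + (n_c-1)*s_c^2) / (n_s + n_c - 2) = 0.024088
Pooled SD = sqrt(0.024088) = 0.155203
Mean difference = 0.02925
|d| = |0.02925| / 0.155203 = 0.188

0.188


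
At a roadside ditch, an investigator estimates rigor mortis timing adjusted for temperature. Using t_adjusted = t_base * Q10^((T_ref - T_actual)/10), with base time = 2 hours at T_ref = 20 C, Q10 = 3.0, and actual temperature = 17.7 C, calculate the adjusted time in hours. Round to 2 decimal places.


Rigor mortis time adjustment:
Exponent = (T_ref - T_actual) / 10 = (20 - 17.7) / 10 = 0.23
Q10 factor = 3.0^0.23 = 1.28747
t_adjusted = 2 * 1.28747 = 2.57 hours

2.57


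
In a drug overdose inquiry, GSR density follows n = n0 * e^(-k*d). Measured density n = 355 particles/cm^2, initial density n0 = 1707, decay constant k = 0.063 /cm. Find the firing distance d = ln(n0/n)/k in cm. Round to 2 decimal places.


GSR distance calculation:
n0/n = 1707 / 355 = 4.808451
ln(n0/n) = 1.570375
d = 1.570375 / 0.063 = 24.93 cm

24.93


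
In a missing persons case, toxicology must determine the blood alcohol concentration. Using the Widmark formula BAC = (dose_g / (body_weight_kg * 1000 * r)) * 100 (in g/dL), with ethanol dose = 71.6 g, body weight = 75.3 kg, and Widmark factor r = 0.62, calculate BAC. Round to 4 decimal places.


Applying the Widmark formula:
BAC = (dose_g / (body_wt * 1000 * r)) * 100
Denominator = 75.3 * 1000 * 0.62 = 46686
BAC = (71.6 / 46686) * 100
BAC = 0.1534 g/dL

0.1534


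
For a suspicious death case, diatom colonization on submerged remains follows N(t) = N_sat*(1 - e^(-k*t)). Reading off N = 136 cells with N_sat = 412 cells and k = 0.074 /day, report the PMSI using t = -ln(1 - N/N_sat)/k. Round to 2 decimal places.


PMSI from diatom colonization curve:
N / N_sat = 136 / 412 = 0.330097
1 - N/N_sat = 0.669903
ln(1 - N/N_sat) = -0.400622
t = -ln(1 - N/N_sat) / k = -(-0.400622) / 0.074 = 5.41 days

5.41


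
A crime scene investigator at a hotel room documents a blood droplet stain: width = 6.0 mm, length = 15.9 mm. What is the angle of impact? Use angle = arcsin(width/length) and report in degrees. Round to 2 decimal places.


Blood spatter impact angle calculation:
width / length = 6.0 / 15.9 = 0.377358
angle = arcsin(0.377358)
angle = 22.17 degrees

22.17


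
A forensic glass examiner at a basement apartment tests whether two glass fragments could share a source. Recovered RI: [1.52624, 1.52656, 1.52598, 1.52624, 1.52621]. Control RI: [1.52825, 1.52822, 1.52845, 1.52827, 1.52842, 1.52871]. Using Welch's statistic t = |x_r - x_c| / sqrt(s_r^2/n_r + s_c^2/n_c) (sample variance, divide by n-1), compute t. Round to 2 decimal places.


Welch's t-criterion for glass RI comparison:
Recovered mean = sum / n_r = 7.63123 / 5 = 1.526246
Control mean = sum / n_c = 9.17032 / 6 = 1.5283867
Recovered sample variance s_r^2 = 4.268e-08
Control sample variance s_c^2 = 3.39467e-08
Welch SE (unpooled) = sqrt(s_r^2/n_r + s_c^2/n_c) = sqrt(8.536e-09 + 5.65778e-09) = sqrt(1.41938e-08) = 0.000119138
|mean_r - mean_c| = 0.00214067
t = 0.00214067 / 0.000119138 = 17.97

17.97
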